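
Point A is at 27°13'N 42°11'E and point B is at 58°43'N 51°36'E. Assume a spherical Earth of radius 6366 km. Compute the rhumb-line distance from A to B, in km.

Rhumb course C = atan2(Δλ, Δψ) with Δψ = ln[tan(π/4+φ₂/2)/tan(π/4+φ₁/2)] = +0.7790, Δλ = +0.1644 → C = 11.91°
d = R·|Δφ| / |cos C| = 6366·0.54978 / 0.97846 = 3577 km

3577 km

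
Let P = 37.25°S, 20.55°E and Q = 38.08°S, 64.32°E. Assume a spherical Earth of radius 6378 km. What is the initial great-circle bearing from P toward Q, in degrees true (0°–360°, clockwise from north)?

N = sin Δλ·cos φ₂ = +0.5445;  D = cos φ₁ sin φ₂ − sin φ₁ cos φ₂ cos Δλ = -0.1469
initial course = atan2(N, D) = 105.10°

105.1°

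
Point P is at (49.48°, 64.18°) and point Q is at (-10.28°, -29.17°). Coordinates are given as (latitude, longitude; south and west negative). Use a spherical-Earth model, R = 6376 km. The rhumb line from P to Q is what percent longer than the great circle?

Great circle: σ = 1.7447 rad → d_gc = Rσ = 11124.1 km
Rhumb: Δφ = -1.0430, Δλ = -1.6293, Δψ = -1.1770, q = Δφ/Δψ = 0.8861 → d_rh = R√(Δφ²+q²Δλ²) = 11356.2 km
Excess = (11356.2 − 11124.1) / 11124.1 = 232.1 / 11124.1 = 2.09% ≈ 2.1%

2.1%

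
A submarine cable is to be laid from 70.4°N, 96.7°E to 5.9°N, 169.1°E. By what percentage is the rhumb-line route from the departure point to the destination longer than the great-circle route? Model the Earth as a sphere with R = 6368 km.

3.3%

Great circle: σ = 1.3718 rad → d_gc = Rσ = 8735.3 km
Rhumb: Δφ = -1.1257, Δλ = +1.2636, Δψ = -1.6529, q = Δφ/Δψ = 0.6811 → d_rh = R√(Δφ²+q²Δλ²) = 9023.6 km
Excess = (9023.6 − 8735.3) / 8735.3 = 288.3 / 8735.3 = 3.30% ≈ 3.3%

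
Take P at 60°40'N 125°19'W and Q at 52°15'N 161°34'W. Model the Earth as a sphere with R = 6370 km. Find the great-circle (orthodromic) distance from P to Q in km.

2377 km

cos σ = sin φ₁ sin φ₂ + cos φ₁ cos φ₂ cos Δλ
      = sin(60.67°)sin(52.25°) + cos(60.67°)cos(52.25°)cos(-36.25°) = 0.9312
σ = 21.381° → d = Rσ = 6370·0.37316 = 2377 km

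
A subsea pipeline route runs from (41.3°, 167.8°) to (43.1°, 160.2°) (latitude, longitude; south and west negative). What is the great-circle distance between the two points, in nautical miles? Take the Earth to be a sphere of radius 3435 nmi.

cos σ = sin φ₁ sin φ₂ + cos φ₁ cos φ₂ cos Δλ
      = sin(41.30°)sin(43.10°) + cos(41.30°)cos(43.10°)cos(-7.60°) = 0.9947
σ = 5.908° → d = Rσ = 3435·0.10312 = 354 nmi

354 nmi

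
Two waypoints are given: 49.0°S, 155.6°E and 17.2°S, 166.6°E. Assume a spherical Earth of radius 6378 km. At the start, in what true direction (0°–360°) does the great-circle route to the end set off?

N = sin Δλ·cos φ₂ = +0.1823;  D = cos φ₁ sin φ₂ − sin φ₁ cos φ₂ cos Δλ = +0.5137
initial course = atan2(N, D) = 19.54°

19.5°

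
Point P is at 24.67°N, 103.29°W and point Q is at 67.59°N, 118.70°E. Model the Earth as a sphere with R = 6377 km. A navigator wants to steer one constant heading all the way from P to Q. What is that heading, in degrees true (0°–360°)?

296.0°

Meridional parts: M(φ₁)=+0.4445, M(φ₂)=+1.6190 → ΔM = +1.1745;  Δλ = -2.4087 rad
tan C = Δλ / ΔM = -2.0509 → C = 295.99°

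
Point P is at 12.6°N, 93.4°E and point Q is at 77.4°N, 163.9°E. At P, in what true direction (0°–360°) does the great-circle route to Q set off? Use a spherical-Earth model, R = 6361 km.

12.4°

N = sin Δλ·cos φ₂ = +0.2056;  D = cos φ₁ sin φ₂ − sin φ₁ cos φ₂ cos Δλ = +0.9365
initial course = atan2(N, D) = 12.38°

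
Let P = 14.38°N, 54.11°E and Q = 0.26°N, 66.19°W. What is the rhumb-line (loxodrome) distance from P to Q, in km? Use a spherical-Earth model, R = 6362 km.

Rhumb course C = atan2(Δλ, Δψ) with Δψ = ln[tan(π/4+φ₂/2)/tan(π/4+φ₁/2)] = -0.2491, Δλ = -2.0996 → C = 263.23°
d = R·|Δφ| / |cos C| = 6362·0.24644 / 0.11782 = 13307 km

13307 km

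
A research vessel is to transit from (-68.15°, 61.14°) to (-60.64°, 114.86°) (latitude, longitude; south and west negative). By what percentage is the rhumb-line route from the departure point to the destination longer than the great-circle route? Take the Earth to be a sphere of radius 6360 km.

Great circle: σ = 0.4105 rad → d_gc = Rσ = 2610.8 km
Rhumb: Δφ = +0.1311, Δλ = +0.9376, Δψ = +0.3054, q = Δφ/Δψ = 0.4291 → d_rh = R√(Δφ²+q²Δλ²) = 2691.4 km
Excess = (2691.4 − 2610.8) / 2610.8 = 80.6 / 2610.8 = 3.09% ≈ 3.1%

3.1%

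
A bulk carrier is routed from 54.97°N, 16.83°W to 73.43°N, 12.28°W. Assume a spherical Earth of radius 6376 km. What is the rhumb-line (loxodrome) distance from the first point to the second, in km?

2065 km

Rhumb course C = atan2(Δλ, Δψ) with Δψ = ln[tan(π/4+φ₂/2)/tan(π/4+φ₁/2)] = +0.7735, Δλ = +0.0794 → C = 5.86°
d = R·|Δφ| / |cos C| = 6376·0.32219 / 0.99477 = 2065 km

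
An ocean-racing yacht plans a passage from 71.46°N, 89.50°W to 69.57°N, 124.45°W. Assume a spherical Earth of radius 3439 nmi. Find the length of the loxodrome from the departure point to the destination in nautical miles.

Rhumb course C = atan2(Δλ, Δψ) with Δψ = ln[tan(π/4+φ₂/2)/tan(π/4+φ₁/2)] = -0.0990, Δλ = -0.6100 → C = 260.78°
d = R·|Δφ| / |cos C| = 3439·0.03299 / 0.16015 = 708 nmi

708 nmi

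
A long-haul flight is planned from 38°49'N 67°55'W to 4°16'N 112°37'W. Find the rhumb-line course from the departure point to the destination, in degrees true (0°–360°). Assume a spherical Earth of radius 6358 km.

229.7°

Δψ = ln[tan(π/4+φ₂/2)/tan(π/4+φ₁/2)] = -0.6616
Δλ = -0.7802 rad (taken the short way round)
course = atan2(Δλ, Δψ) = 229.70°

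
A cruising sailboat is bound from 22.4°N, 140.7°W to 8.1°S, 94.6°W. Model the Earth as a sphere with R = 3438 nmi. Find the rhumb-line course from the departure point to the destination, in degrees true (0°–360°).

124.0°

Δψ = ln[tan(π/4+φ₂/2)/tan(π/4+φ₁/2)] = -0.5432
Δλ = +0.8046 rad (taken the short way round)
course = atan2(Δλ, Δψ) = 124.02°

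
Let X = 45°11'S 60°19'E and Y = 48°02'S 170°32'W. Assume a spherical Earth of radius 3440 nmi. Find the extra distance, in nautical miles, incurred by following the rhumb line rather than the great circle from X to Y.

722 nmi

Great circle: cos σ = sin φ₁ sin φ₂ + cos φ₁ cos φ₂ cos Δλ,  σ = 1.3389 rad → d_gc = 4605.7 nmi
Rhumb line: Δψ = -0.0724, q = Δφ/Δψ = 0.6868, d_rh = R√(Δφ²+q²Δλ²) = 5327.9 nmi
Excess = 5327.9 − 4605.7 = 722.2 ≈ 722 nmi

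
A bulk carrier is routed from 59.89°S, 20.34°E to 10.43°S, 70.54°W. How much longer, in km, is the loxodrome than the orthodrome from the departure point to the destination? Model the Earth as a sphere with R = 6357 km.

Great circle: cos σ = sin φ₁ sin φ₂ + cos φ₁ cos φ₂ cos Δλ,  σ = 1.4212 rad → d_gc = 9034.6 km
Rhumb line: Δψ = +1.1301, q = Δφ/Δψ = 0.7639, d_rh = R√(Δφ²+q²Δλ²) = 9457.3 km
Excess = 9457.3 − 9034.6 = 422.7 ≈ 423 km

423 km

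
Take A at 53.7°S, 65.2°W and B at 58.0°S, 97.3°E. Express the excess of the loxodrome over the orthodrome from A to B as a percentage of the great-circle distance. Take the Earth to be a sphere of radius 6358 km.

Great circle: σ = 1.1764 rad → d_gc = Rσ = 7479.4 km
Rhumb: Δφ = -0.0750, Δλ = +2.8362, Δψ = -0.1339, q = Δφ/Δψ = 0.5607 → d_rh = R√(Δφ²+q²Δλ²) = 10121.2 km
Excess = (10121.2 − 7479.4) / 7479.4 = 2641.8 / 7479.4 = 35.32% ≈ 35.3%

35.3%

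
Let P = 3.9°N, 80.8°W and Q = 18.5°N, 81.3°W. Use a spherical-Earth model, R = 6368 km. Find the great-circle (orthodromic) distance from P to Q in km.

cos σ = sin φ₁ sin φ₂ + cos φ₁ cos φ₂ cos Δλ
      = sin(3.90°)sin(18.50°) + cos(3.90°)cos(18.50°)cos(-0.50°) = 0.9677
σ = 14.608° → d = Rσ = 6368·0.25496 = 1624 km

1624 km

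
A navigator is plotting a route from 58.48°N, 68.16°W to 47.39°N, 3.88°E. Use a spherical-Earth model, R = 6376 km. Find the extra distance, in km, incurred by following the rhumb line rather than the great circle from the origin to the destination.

Great circle: cos σ = sin φ₁ sin φ₂ + cos φ₁ cos φ₂ cos Δλ,  σ = 0.7429 rad → d_gc = 4736.6 km
Rhumb line: Δψ = -0.3234, q = Δφ/Δψ = 0.5985, d_rh = R√(Δφ²+q²Δλ²) = 4953.9 km
Excess = 4953.9 − 4736.6 = 217.3 ≈ 217 km

217 km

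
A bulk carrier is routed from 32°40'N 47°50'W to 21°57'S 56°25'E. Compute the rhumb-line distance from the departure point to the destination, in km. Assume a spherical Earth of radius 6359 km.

12618 km

Rhumb course C = atan2(Δλ, Δψ) with Δψ = ln[tan(π/4+φ₂/2)/tan(π/4+φ₁/2)] = -0.9966, Δλ = +1.8195 → C = 118.71°
d = R·|Δφ| / |cos C| = 6359·0.95324 / 0.48040 = 12618 km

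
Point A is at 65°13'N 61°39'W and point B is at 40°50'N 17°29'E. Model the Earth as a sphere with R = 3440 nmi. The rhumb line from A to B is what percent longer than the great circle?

5.7%

Great circle: σ = 0.8587 rad → d_gc = Rσ = 2953.9 nmi
Rhumb: Δφ = -0.4256, Δλ = +1.3811, Δψ = -0.7334, q = Δφ/Δψ = 0.5802 → d_rh = R√(Δφ²+q²Δλ²) = 3121.4 nmi
Excess = (3121.4 − 2953.9) / 2953.9 = 167.5 / 2953.9 = 5.67% ≈ 5.7%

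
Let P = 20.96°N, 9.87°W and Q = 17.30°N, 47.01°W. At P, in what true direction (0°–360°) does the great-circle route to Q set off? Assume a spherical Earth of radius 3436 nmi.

θ = atan2( sin Δλ·cos φ₂ ,  cos φ₁ sin φ₂ − sin φ₁ cos φ₂ cos Δλ )
  = atan2(-0.5765, +0.0054) = 270.54°

270.5°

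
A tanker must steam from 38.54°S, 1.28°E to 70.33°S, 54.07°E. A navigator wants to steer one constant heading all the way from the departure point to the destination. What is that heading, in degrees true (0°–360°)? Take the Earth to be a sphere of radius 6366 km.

Meridional parts: M(φ₁)=-0.7300, M(φ₂)=-1.7524 → ΔM = -1.0224;  Δλ = +0.9214 rad
tan C = Δλ / ΔM = -0.9012 → C = 137.98°

138.0°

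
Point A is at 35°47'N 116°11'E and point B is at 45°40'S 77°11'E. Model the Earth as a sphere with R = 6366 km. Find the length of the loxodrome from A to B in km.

9866 km

Rhumb course C = atan2(Δλ, Δψ) with Δψ = ln[tan(π/4+φ₂/2)/tan(π/4+φ₁/2)] = -1.5675, Δλ = -0.6807 → C = 203.47°
d = R·|Δφ| / |cos C| = 6366·1.42157 / 0.91725 = 9866 km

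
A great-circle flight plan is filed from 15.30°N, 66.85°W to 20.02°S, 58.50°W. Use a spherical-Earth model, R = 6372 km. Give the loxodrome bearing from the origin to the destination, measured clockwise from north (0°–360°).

Δψ = ln[tan(π/4+φ₂/2)/tan(π/4+φ₁/2)] = -0.6270
Δλ = +0.1457 rad (taken the short way round)
course = atan2(Δλ, Δψ) = 166.92°

166.9°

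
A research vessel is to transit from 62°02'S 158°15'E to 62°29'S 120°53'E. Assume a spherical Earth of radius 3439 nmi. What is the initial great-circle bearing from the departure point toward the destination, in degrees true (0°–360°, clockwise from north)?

251.9°

N = sin Δλ·cos φ₂ = -0.2804;  D = cos φ₁ sin φ₂ − sin φ₁ cos φ₂ cos Δλ = -0.0916
initial course = atan2(N, D) = 251.91°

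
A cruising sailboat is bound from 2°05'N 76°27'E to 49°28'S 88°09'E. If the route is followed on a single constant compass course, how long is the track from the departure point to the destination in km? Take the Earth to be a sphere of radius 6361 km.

Δψ = ln[tan(π/4+φ₂/2)/tan(π/4+φ₁/2)] = -1.0327;  Δφ = -0.8997 rad,  Δλ = +0.2042 rad
q = Δφ/Δψ = 0.8713
d = R·√(Δφ² + q²Δλ²) = 6361·0.91714 = 5834 km

5834 km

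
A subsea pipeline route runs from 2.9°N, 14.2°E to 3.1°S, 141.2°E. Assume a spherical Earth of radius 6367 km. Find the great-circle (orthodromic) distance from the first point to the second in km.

Haversine: a = sin²(Δφ/2)+cos φ₁ cos φ₂ sin²(Δλ/2) = 0.80145;  σ = 2·atan2(√a,√(1−a))
σ = 127.078° → d = Rσ = 6367·2.21793 = 14122 km

14122 km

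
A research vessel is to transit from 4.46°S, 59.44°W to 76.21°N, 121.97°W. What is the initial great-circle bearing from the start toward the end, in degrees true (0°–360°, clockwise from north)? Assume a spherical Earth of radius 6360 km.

N = sin Δλ·cos φ₂ = -0.2115;  D = cos φ₁ sin φ₂ − sin φ₁ cos φ₂ cos Δλ = +0.9768
initial course = atan2(N, D) = 347.78°

347.8°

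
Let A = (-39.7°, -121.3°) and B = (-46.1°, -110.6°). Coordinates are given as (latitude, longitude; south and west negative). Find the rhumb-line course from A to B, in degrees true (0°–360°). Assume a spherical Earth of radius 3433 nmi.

129.3°

Δψ = ln[tan(π/4+φ₂/2)/tan(π/4+φ₁/2)] = -0.1527
Δλ = +0.1868 rad (taken the short way round)
course = atan2(Δλ, Δψ) = 129.27°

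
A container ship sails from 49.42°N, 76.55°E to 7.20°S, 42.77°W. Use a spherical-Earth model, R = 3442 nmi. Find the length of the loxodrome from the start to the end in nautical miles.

Δψ = ln[tan(π/4+φ₂/2)/tan(π/4+φ₁/2)] = -1.1210;  Δφ = -0.9882 rad,  Δλ = -2.0825 rad
q = Δφ/Δψ = 0.8815
d = R·√(Δφ² + q²Δλ²) = 3442·2.08487 = 7176 nmi

7176 nmi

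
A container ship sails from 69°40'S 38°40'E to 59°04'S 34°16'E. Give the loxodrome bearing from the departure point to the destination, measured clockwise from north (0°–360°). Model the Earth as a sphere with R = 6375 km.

Meridional parts: M(φ₁)=-1.7185, M(φ₂)=-1.2848 → ΔM = +0.4337;  Δλ = -0.0768 rad
tan C = Δλ / ΔM = -0.1771 → C = 349.96°

350.0°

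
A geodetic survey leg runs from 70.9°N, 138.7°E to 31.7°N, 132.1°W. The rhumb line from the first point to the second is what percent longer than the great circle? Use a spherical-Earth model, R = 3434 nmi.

Great circle: σ = 1.0467 rad → d_gc = Rσ = 3594.4 nmi
Rhumb: Δφ = -0.6842, Δλ = +1.5568, Δψ = -1.1985, q = Δφ/Δψ = 0.5709 → d_rh = R√(Δφ²+q²Δλ²) = 3851.5 nmi
Excess = (3851.5 − 3594.4) / 3594.4 = 257.1 / 3594.4 = 7.153% ≈ 7.2%

7.2%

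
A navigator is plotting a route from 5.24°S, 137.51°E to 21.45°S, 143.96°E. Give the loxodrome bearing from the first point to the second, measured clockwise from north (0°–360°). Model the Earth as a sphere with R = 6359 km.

158.9°

Δψ = ln[tan(π/4+φ₂/2)/tan(π/4+φ₁/2)] = -0.2919
Δλ = +0.1126 rad (taken the short way round)
course = atan2(Δλ, Δψ) = 158.91°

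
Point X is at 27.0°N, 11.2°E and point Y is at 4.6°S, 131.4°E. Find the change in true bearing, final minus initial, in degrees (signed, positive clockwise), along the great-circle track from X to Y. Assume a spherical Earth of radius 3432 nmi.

+38.7°

Initial bearing θ₁ = atan2(sin Δλ cos φ₂, cos φ₁ sin φ₂ − sin φ₁ cos φ₂ cos Δλ) = 79.72°
Final bearing θ₂ = (initial bearing from the destination back to the start) + 180° = 118.41°
Δθ = θ₂ − θ₁ = +38.7°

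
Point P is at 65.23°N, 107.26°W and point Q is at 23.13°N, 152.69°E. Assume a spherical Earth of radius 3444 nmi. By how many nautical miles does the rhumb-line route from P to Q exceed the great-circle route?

347 nmi

Great circle: cos σ = sin φ₁ sin φ₂ + cos φ₁ cos φ₂ cos Δλ,  σ = 1.2772 rad → d_gc = 4398.5 nmi
Rhumb line: Δψ = -1.1009, q = Δφ/Δψ = 0.6675, d_rh = R√(Δφ²+q²Δλ²) = 4745.2 nmi
Excess = 4745.2 − 4398.5 = 346.7 ≈ 347 nmi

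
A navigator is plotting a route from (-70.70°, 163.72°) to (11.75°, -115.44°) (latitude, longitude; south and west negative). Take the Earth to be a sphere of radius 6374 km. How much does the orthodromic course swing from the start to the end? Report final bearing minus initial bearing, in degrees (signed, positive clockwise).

Initial bearing θ₁ = atan2(sin Δλ cos φ₂, cos φ₁ sin φ₂ − sin φ₁ cos φ₂ cos Δλ) = 77.49°
Final bearing θ₂ = (initial bearing from the destination back to the start) + 180° = 19.24°
Δθ = θ₂ − θ₁ = -58.2°

-58.2°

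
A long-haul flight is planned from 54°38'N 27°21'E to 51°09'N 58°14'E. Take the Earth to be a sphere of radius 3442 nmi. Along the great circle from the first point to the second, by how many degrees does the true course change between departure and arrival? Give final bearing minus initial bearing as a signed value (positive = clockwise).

+24.9°

Initial bearing θ₁ = atan2(sin Δλ cos φ₂, cos φ₁ sin φ₂ − sin φ₁ cos φ₂ cos Δλ) = 87.91°
Final bearing θ₂ = (initial bearing from the destination back to the start) + 180° = 112.76°
Δθ = θ₂ − θ₁ = +24.9°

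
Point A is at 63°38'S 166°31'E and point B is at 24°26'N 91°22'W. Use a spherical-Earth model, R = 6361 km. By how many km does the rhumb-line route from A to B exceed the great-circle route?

434 km

Great circle: cos σ = sin φ₁ sin φ₂ + cos φ₁ cos φ₂ cos Δλ,  σ = 2.0437 rad → d_gc = 13000.0 km
Rhumb line: Δψ = +1.8914, q = Δφ/Δψ = 0.8127, d_rh = R√(Δφ²+q²Δλ²) = 13434.1 km
Excess = 13434.1 − 13000.0 = 434.1 ≈ 434 km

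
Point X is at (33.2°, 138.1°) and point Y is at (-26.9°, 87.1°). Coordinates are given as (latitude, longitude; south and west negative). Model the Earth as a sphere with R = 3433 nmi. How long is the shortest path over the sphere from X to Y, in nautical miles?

cos σ = sin φ₁ sin φ₂ + cos φ₁ cos φ₂ cos Δλ
      = sin(33.20°)sin(-26.90°) + cos(33.20°)cos(-26.90°)cos(-51.00°) = 0.2219
σ = 77.181° → d = Rσ = 3433·1.34706 = 4624 nmi

4624 nmi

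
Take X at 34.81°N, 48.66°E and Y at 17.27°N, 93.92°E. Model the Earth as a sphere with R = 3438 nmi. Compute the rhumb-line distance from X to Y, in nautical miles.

2644 nmi

Rhumb course C = atan2(Δλ, Δψ) with Δψ = ln[tan(π/4+φ₂/2)/tan(π/4+φ₁/2)] = -0.3427, Δλ = +0.7899 → C = 113.45°
d = R·|Δφ| / |cos C| = 3438·0.30613 / 0.39800 = 2644 nmi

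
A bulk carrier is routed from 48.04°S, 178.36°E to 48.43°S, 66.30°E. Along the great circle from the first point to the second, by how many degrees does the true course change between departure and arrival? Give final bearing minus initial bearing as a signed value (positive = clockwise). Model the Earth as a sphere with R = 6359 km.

+95.8°

At departure: θ₁ = atan2(sin Δλ cos φ₂, cos φ₁ sin φ₂ − sin φ₁ cos φ₂ cos Δλ) = 221.89°
At arrival: θ₂ = atan2(sin Δλ cos φ₁, −cos φ₂ sin φ₁ + sin φ₂ cos φ₁ cos Δλ) = 317.71°
Δθ = θ₂ − θ₁ = +95.8°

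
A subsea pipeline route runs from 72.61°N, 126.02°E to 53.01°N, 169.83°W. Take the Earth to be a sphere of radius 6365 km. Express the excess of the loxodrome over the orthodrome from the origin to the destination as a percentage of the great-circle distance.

4.3%

Great circle: σ = 0.5723 rad → d_gc = Rσ = 3642.9 km
Rhumb: Δφ = -0.3421, Δλ = +1.1196, Δψ = -0.7826, q = Δφ/Δψ = 0.4371 → d_rh = R√(Δφ²+q²Δλ²) = 3800.5 km
Excess = (3800.5 − 3642.9) / 3642.9 = 157.6 / 3642.9 = 4.33% ≈ 4.3%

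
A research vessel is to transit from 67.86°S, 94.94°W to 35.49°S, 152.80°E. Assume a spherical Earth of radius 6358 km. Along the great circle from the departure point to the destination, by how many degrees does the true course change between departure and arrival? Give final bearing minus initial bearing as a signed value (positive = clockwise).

At departure: θ₁ = atan2(sin Δλ cos φ₂, cos φ₁ sin φ₂ − sin φ₁ cos φ₂ cos Δλ) = 236.20°
At arrival: θ₂ = atan2(sin Δλ cos φ₁, −cos φ₂ sin φ₁ + sin φ₂ cos φ₁ cos Δλ) = 337.38°
Δθ = θ₂ − θ₁ = +101.2°

+101.2°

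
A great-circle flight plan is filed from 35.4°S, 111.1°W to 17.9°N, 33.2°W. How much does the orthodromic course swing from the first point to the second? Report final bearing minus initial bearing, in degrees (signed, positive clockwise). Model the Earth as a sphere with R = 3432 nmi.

-15.7°

At departure: θ₁ = atan2(sin Δλ cos φ₂, cos φ₁ sin φ₂ − sin φ₁ cos φ₂ cos Δλ) = 68.52°
At arrival: θ₂ = atan2(sin Δλ cos φ₁, −cos φ₂ sin φ₁ + sin φ₂ cos φ₁ cos Δλ) = 52.86°
Δθ = θ₂ − θ₁ = -15.7°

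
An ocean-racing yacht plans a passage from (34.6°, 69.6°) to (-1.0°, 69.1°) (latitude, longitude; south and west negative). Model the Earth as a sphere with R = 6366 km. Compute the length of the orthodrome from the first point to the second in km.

3956 km

Haversine: a = sin²(Δφ/2)+cos φ₁ cos φ₂ sin²(Δλ/2) = 0.09347;  σ = 2·atan2(√a,√(1−a))
σ = 35.603° → d = Rσ = 6366·0.62139 = 3956 km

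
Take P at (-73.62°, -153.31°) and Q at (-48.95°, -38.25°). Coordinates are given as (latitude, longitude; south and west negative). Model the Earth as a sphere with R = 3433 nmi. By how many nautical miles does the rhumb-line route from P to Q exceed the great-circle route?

Great circle: cos σ = sin φ₁ sin φ₂ + cos φ₁ cos φ₂ cos Δλ,  σ = 0.8697 rad → d_gc = 2985.6 nmi
Rhumb line: Δψ = +0.9560, q = Δφ/Δψ = 0.4504, d_rh = R√(Δφ²+q²Δλ²) = 3438.9 nmi
Excess = 3438.9 − 2985.6 = 453.3 ≈ 453 nmi

453 nmi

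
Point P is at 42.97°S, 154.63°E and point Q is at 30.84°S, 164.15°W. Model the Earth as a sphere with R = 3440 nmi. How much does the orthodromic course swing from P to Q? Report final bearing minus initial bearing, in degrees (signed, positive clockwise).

Initial bearing θ₁ = atan2(sin Δλ cos φ₂, cos φ₁ sin φ₂ − sin φ₁ cos φ₂ cos Δλ) = 83.44°
Final bearing θ₂ = (initial bearing from the destination back to the start) + 180° = 57.85°
Δθ = θ₂ − θ₁ = -25.6°

-25.6°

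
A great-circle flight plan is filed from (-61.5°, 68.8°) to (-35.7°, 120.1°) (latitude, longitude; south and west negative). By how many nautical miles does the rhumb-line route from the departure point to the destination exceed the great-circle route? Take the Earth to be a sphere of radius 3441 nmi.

Great circle: cos σ = sin φ₁ sin φ₂ + cos φ₁ cos φ₂ cos Δλ,  σ = 0.7150 rad → d_gc = 2460.3 nmi
Rhumb line: Δψ = +0.7027, q = Δφ/Δψ = 0.6408, d_rh = R√(Δφ²+q²Δλ²) = 2509.6 nmi
Excess = 2509.6 − 2460.3 = 49.3 ≈ 49 nmi

49 nmi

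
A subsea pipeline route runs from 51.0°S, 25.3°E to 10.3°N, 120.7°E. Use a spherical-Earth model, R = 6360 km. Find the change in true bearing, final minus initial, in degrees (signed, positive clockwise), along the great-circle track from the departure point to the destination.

At departure: θ₁ = atan2(sin Δλ cos φ₂, cos φ₁ sin φ₂ − sin φ₁ cos φ₂ cos Δλ) = 87.63°
At arrival: θ₂ = atan2(sin Δλ cos φ₁, −cos φ₂ sin φ₁ + sin φ₂ cos φ₁ cos Δλ) = 39.72°
Δθ = θ₂ − θ₁ = -47.9°

-47.9°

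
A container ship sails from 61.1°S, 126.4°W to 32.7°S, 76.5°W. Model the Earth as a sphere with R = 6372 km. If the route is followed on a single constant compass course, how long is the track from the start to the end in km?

4835 km

Rhumb course C = atan2(Δλ, Δψ) with Δψ = ln[tan(π/4+φ₂/2)/tan(π/4+φ₁/2)] = +0.7515, Δλ = +0.8709 → C = 49.21°
d = R·|Δφ| / |cos C| = 6372·0.49567 / 0.65330 = 4835 km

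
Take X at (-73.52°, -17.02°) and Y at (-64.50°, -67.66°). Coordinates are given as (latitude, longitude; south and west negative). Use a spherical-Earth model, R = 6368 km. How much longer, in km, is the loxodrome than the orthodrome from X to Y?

Great circle: cos σ = sin φ₁ sin φ₂ + cos φ₁ cos φ₂ cos Δλ,  σ = 0.3394 rad → d_gc = 2161.2 km
Rhumb line: Δψ = +0.4463, q = Δφ/Δψ = 0.3527, d_rh = R√(Δφ²+q²Δλ²) = 2224.1 km
Excess = 2224.1 − 2161.2 = 62.9 ≈ 63 km

63 km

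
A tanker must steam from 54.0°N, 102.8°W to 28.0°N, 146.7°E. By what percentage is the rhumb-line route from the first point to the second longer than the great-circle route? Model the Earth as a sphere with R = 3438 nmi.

Great circle: σ = 1.3714 rad → d_gc = Rσ = 4714.9 nmi
Rhumb: Δφ = -0.4538, Δλ = -1.9286, Δψ = -0.6148, q = Δφ/Δψ = 0.7381 → d_rh = R√(Δφ²+q²Δλ²) = 5136.7 nmi
Excess = (5136.7 − 4714.9) / 4714.9 = 421.8 / 4714.9 = 8.946% ≈ 8.9%

8.9%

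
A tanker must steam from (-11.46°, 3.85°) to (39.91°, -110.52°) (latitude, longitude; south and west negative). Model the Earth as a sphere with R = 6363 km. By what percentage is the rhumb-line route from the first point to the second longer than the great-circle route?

2.0%

Great circle: σ = 2.0238 rad → d_gc = Rσ = 12877.4 km
Rhumb: Δφ = +0.8966, Δλ = -1.9961, Δψ = +0.9622, q = Δφ/Δψ = 0.9318 → d_rh = R√(Δφ²+q²Δλ²) = 13138.1 km
Excess = (13138.1 − 12877.4) / 12877.4 = 260.7 / 12877.4 = 2.02% ≈ 2.0%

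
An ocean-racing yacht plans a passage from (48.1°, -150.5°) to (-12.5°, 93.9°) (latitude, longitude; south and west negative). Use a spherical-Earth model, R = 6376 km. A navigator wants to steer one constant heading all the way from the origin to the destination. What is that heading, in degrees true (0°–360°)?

239.7°

Meridional parts: M(φ₁)=+0.9601, M(φ₂)=-0.2199 → ΔM = -1.1800;  Δλ = -2.0176 rad
tan C = Δλ / ΔM = +1.7098 → C = 239.68°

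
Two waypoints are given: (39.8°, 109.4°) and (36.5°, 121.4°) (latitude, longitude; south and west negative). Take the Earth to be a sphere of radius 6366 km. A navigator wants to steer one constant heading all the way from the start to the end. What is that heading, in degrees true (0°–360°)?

109.3°

Meridional parts: M(φ₁)=+0.7584, M(φ₂)=+0.6851 → ΔM = -0.0733;  Δλ = +0.2094 rad
tan C = Δλ / ΔM = -2.8587 → C = 109.28°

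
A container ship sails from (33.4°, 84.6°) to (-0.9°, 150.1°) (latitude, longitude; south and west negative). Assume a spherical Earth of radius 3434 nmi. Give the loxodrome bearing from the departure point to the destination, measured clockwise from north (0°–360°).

119.0°

Δψ = ln[tan(π/4+φ₂/2)/tan(π/4+φ₁/2)] = -0.6348
Δλ = +1.1432 rad (taken the short way round)
course = atan2(Δλ, Δψ) = 119.04°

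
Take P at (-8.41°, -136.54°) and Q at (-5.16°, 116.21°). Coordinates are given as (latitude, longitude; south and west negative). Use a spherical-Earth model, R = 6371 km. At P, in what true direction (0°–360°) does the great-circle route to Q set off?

θ = atan2( sin Δλ·cos φ₂ ,  cos φ₁ sin φ₂ − sin φ₁ cos φ₂ cos Δλ )
  = atan2(-0.9511, -0.1322) = 262.09°

262.1°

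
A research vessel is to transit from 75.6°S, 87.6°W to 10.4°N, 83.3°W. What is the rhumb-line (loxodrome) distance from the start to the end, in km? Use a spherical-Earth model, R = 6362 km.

Δψ = ln[tan(π/4+φ₂/2)/tan(π/4+φ₁/2)] = +2.2514;  Δφ = +1.5010 rad,  Δλ = +0.0750 rad
q = Δφ/Δψ = 0.6667
d = R·√(Δφ² + q²Δλ²) = 6362·1.50182 = 9555 km

9555 km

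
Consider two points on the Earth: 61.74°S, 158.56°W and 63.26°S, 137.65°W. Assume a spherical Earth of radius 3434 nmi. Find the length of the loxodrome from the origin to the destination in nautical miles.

586 nmi

Rhumb course C = atan2(Δλ, Δψ) with Δψ = ln[tan(π/4+φ₂/2)/tan(π/4+φ₁/2)] = -0.0575, Δλ = +0.3649 → C = 98.95°
d = R·|Δφ| / |cos C| = 3434·0.02653 / 0.15555 = 586 nmi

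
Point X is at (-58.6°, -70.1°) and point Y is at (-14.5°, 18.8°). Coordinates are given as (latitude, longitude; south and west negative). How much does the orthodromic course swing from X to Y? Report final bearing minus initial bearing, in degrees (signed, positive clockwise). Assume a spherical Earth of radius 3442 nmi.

-64.4°

Initial bearing θ₁ = atan2(sin Δλ cos φ₂, cos φ₁ sin φ₂ − sin φ₁ cos φ₂ cos Δλ) = 96.75°
Final bearing θ₂ = (initial bearing from the destination back to the start) + 180° = 32.30°
Δθ = θ₂ − θ₁ = -64.4°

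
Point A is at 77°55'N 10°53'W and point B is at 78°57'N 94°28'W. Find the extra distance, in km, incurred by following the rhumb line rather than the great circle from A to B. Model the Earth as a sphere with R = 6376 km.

156 km

Great circle: cos σ = sin φ₁ sin φ₂ + cos φ₁ cos φ₂ cos Δλ,  σ = 0.2684 rad → d_gc = 1711.3 km
Rhumb line: Δψ = +0.0900, q = Δφ/Δψ = 0.2004, d_rh = R√(Δφ²+q²Δλ²) = 1867.3 km
Excess = 1867.3 − 1711.3 = 156.0 ≈ 156 km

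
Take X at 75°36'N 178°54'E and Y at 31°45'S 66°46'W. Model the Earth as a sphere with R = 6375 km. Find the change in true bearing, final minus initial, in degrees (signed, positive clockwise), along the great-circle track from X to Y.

+88.7°

Initial bearing θ₁ = atan2(sin Δλ cos φ₂, cos φ₁ sin φ₂ − sin φ₁ cos φ₂ cos Δλ) = 74.94°
Final bearing θ₂ = (initial bearing from the destination back to the start) + 180° = 163.60°
Δθ = θ₂ − θ₁ = +88.7°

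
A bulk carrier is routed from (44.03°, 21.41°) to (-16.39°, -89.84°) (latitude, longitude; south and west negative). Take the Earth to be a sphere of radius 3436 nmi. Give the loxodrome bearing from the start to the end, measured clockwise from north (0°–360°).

Meridional parts: M(φ₁)=+0.8576, M(φ₂)=-0.2900 → ΔM = -1.1477;  Δλ = -1.9417 rad
tan C = Δλ / ΔM = +1.6918 → C = 239.41°

239.4°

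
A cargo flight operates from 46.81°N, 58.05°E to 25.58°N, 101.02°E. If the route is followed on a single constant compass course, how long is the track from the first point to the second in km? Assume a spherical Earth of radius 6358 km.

Rhumb course C = atan2(Δλ, Δψ) with Δψ = ln[tan(π/4+φ₂/2)/tan(π/4+φ₁/2)] = -0.4647, Δλ = +0.7500 → C = 121.78°
d = R·|Δφ| / |cos C| = 6358·0.37053 / 0.52672 = 4473 km

4473 km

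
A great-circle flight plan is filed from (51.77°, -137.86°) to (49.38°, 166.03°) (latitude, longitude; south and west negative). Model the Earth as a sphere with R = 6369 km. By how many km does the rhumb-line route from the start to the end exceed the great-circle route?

Great circle: cos σ = sin φ₁ sin φ₂ + cos φ₁ cos φ₂ cos Δλ,  σ = 0.6078 rad → d_gc = 3871.2 km
Rhumb line: Δψ = -0.0657, q = Δφ/Δψ = 0.6349, d_rh = R√(Δφ²+q²Δλ²) = 3968.8 km
Excess = 3968.8 − 3871.2 = 97.6 ≈ 98 km

98 km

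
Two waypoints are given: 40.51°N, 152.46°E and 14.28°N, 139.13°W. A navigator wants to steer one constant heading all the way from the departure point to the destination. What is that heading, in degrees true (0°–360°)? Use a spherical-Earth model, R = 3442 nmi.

Meridional parts: M(φ₁)=+0.7746, M(φ₂)=+0.2519 → ΔM = -0.5227;  Δλ = +1.1940 rad
tan C = Δλ / ΔM = -2.2842 → C = 113.64°

113.6°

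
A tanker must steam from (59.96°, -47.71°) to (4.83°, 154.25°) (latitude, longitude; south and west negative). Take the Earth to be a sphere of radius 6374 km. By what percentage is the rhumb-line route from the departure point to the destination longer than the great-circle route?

19.8%

Great circle: σ = 1.9712 rad → d_gc = Rσ = 12564.1 km
Rhumb: Δφ = -0.9622, Δλ = -2.7583, Δψ = -1.2312, q = Δφ/Δψ = 0.7815 → d_rh = R√(Δφ²+q²Δλ²) = 15047.2 km
Excess = (15047.2 − 12564.1) / 12564.1 = 2483.1 / 12564.1 = 19.76% ≈ 19.8%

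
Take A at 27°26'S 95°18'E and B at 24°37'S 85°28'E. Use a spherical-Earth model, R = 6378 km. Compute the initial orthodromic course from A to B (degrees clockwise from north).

N = sin Δλ·cos φ₂ = -0.1553;  D = cos φ₁ sin φ₂ − sin φ₁ cos φ₂ cos Δλ = +0.0430
initial course = atan2(N, D) = 285.48°

285.5°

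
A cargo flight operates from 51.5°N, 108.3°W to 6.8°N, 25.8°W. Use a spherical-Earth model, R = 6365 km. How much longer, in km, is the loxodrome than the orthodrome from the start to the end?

Great circle: cos σ = sin φ₁ sin φ₂ + cos φ₁ cos φ₂ cos Δλ,  σ = 1.3966 rad → d_gc = 8889.2 km
Rhumb line: Δψ = -0.9331, q = Δφ/Δψ = 0.8361, d_rh = R√(Δφ²+q²Δλ²) = 9131.1 km
Excess = 9131.1 − 8889.2 = 241.9 ≈ 242 km

242 km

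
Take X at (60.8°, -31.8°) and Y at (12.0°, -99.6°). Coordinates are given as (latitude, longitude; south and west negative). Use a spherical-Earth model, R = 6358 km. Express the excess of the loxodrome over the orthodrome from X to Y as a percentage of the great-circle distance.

2.5%

Great circle: σ = 1.2006 rad → d_gc = Rσ = 7633.4 km
Rhumb: Δφ = -0.8517, Δλ = -1.1833, Δψ = -1.1342, q = Δφ/Δψ = 0.7509 → d_rh = R√(Δφ²+q²Δλ²) = 7825.8 km
Excess = (7825.8 − 7633.4) / 7633.4 = 192.4 / 7633.4 = 2.52% ≈ 2.5%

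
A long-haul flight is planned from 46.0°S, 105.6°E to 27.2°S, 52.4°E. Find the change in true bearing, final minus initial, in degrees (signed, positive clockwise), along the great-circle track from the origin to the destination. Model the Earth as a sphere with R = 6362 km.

+33.7°

Initial bearing θ₁ = atan2(sin Δλ cos φ₂, cos φ₁ sin φ₂ − sin φ₁ cos φ₂ cos Δλ) = 275.27°
Final bearing θ₂ = (initial bearing from the destination back to the start) + 180° = 308.95°
Δθ = θ₂ − θ₁ = +33.7°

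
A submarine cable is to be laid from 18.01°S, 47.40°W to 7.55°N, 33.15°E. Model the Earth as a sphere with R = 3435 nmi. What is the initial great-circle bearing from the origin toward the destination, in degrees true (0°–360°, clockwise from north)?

79.8°

N = sin Δλ·cos φ₂ = +0.9779;  D = cos φ₁ sin φ₂ − sin φ₁ cos φ₂ cos Δλ = +0.1753
initial course = atan2(N, D) = 79.84°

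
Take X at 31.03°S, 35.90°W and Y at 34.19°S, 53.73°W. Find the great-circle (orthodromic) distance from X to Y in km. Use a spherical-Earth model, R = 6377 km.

1706 km

Haversine: a = sin²(Δφ/2)+cos φ₁ cos φ₂ sin²(Δλ/2) = 0.01778;  σ = 2·atan2(√a,√(1−a))
σ = 15.327° → d = Rσ = 6377·0.26750 = 1706 km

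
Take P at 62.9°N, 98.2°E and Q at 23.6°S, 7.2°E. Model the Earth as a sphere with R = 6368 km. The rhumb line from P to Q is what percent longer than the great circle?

Great circle: σ = 1.9430 rad → d_gc = Rσ = 12373.1 km
Rhumb: Δφ = -1.5097, Δλ = -1.5882, Δψ = -1.8470, q = Δφ/Δψ = 0.8174 → d_rh = R√(Δφ²+q²Δλ²) = 12679.4 km
Excess = (12679.4 − 12373.1) / 12373.1 = 306.3 / 12373.1 = 2.48% ≈ 2.5%

2.5%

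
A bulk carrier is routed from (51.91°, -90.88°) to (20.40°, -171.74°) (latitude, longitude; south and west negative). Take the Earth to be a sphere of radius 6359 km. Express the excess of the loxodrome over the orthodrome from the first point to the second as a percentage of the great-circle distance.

3.5%

Great circle: σ = 1.1959 rad → d_gc = Rσ = 7604.6 km
Rhumb: Δφ = -0.5500, Δλ = -1.4113, Δψ = -0.6998, q = Δφ/Δψ = 0.7859 → d_rh = R√(Δφ²+q²Δλ²) = 7872.1 km
Excess = (7872.1 − 7604.6) / 7604.6 = 267.5 / 7604.6 = 3.52% ≈ 3.5%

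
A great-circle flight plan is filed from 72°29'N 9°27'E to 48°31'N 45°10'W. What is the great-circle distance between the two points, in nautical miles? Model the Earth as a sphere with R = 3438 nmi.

cos σ = sin φ₁ sin φ₂ + cos φ₁ cos φ₂ cos Δλ
      = sin(72.48°)sin(48.52°) + cos(72.48°)cos(48.52°)cos(-54.62°) = 0.8299
σ = 33.916° → d = Rσ = 3438·0.59195 = 2035 nmi

2035 nmi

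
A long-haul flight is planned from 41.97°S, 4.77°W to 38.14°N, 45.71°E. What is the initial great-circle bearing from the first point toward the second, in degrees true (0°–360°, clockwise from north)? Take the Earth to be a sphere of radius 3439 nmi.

37.4°

N = sin Δλ·cos φ₂ = +0.6067;  D = cos φ₁ sin φ₂ − sin φ₁ cos φ₂ cos Δλ = +0.7939
initial course = atan2(N, D) = 37.39°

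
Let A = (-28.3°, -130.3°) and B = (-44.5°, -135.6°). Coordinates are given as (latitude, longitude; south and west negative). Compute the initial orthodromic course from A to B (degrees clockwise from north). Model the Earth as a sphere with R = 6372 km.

θ = atan2( sin Δλ·cos φ₂ ,  cos φ₁ sin φ₂ − sin φ₁ cos φ₂ cos Δλ )
  = atan2(-0.0659, -0.2804) = 193.22°

193.2°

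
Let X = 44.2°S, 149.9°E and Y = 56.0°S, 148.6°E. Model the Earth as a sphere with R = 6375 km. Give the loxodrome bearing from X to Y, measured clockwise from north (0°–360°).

Meridional parts: M(φ₁)=-0.8618, M(φ₂)=-1.1851 → ΔM = -0.3233;  Δλ = -0.0227 rad
tan C = Δλ / ΔM = +0.0702 → C = 184.01°

184.0°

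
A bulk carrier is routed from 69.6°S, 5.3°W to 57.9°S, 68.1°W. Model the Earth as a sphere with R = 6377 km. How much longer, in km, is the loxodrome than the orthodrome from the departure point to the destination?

Great circle: cos σ = sin φ₁ sin φ₂ + cos φ₁ cos φ₂ cos Δλ,  σ = 0.4977 rad → d_gc = 3174.1 km
Rhumb line: Δψ = +0.4693, q = Δφ/Δψ = 0.4351, d_rh = R√(Δφ²+q²Δλ²) = 3308.3 km
Excess = 3308.3 − 3174.1 = 134.2 ≈ 134 km

134 km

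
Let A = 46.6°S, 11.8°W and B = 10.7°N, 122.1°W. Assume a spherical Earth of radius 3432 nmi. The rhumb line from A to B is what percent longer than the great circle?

Great circle: σ = 1.9489 rad → d_gc = Rσ = 6688.5 nmi
Rhumb: Δφ = +1.0001, Δλ = -1.9251, Δψ = +1.1093, q = Δφ/Δψ = 0.9016 → d_rh = R√(Δφ²+q²Δλ²) = 6874.6 nmi
Excess = (6874.6 − 6688.5) / 6688.5 = 186.1 / 6688.5 = 2.78% ≈ 2.8%

2.8%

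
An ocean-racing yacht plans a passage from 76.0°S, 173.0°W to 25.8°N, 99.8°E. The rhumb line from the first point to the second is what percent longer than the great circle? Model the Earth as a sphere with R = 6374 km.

3.6%

Great circle: σ = 1.9951 rad → d_gc = Rσ = 12716.6 km
Rhumb: Δφ = +1.7767, Δλ = -1.5219, Δψ = +2.5637, q = Δφ/Δψ = 0.6931 → d_rh = R√(Δφ²+q²Δλ²) = 13170.2 km
Excess = (13170.2 − 12716.6) / 12716.6 = 453.6 / 12716.6 = 3.57% ≈ 3.6%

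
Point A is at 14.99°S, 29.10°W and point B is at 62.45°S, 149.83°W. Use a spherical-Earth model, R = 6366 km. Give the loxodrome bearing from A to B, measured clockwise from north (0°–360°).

Meridional parts: M(φ₁)=-0.2647, M(φ₂)=-1.4058 → ΔM = -1.1412;  Δλ = -2.1071 rad
tan C = Δλ / ΔM = +1.8465 → C = 241.56°

241.6°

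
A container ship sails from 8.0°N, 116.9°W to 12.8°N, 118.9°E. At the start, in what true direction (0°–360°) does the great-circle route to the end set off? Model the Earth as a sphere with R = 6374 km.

θ = atan2( sin Δλ·cos φ₂ ,  cos φ₁ sin φ₂ − sin φ₁ cos φ₂ cos Δλ )
  = atan2(-0.8065, +0.2957) = 290.13°

290.1°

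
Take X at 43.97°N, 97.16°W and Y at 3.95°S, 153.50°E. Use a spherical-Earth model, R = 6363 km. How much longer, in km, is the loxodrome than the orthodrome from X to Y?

361 km

Great circle: cos σ = sin φ₁ sin φ₂ + cos φ₁ cos φ₂ cos Δλ,  σ = 1.8604 rad → d_gc = 11838.0 km
Rhumb line: Δψ = -0.9252, q = Δφ/Δψ = 0.9040, d_rh = R√(Δφ²+q²Δλ²) = 12199.2 km
Excess = 12199.2 − 11838.0 = 361.2 ≈ 361 km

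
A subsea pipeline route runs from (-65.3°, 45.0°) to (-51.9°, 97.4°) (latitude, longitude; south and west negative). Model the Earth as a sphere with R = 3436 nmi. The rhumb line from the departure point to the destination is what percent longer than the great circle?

2.6%

Great circle: σ = 0.5110 rad → d_gc = Rσ = 1755.8 nmi
Rhumb: Δφ = +0.2339, Δλ = +0.9146, Δψ = +0.4556, q = Δφ/Δψ = 0.5134 → d_rh = R√(Δφ²+q²Δλ²) = 1802.2 nmi
Excess = (1802.2 − 1755.8) / 1755.8 = 46.4 / 1755.8 = 2.64% ≈ 2.6%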